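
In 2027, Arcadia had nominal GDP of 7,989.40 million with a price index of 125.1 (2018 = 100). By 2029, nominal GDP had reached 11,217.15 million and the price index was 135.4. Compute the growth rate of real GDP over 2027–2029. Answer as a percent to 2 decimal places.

Deflate each year: 2027 → 7989.40/1.251 = 6386.41; 2029 → 11217.15/1.354 = 8284.45.
So real GDP changed by 8284.45/6386.41 − 1 = 0.2972, i.e. 29.72%.

29.72%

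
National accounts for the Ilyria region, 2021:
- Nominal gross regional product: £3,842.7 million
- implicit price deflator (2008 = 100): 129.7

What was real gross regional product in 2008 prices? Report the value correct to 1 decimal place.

£2,962.8 million

Real gross regional product = Nominal / (implicit price deflator/100) = 3842.7 / 1.297 = 2962.76.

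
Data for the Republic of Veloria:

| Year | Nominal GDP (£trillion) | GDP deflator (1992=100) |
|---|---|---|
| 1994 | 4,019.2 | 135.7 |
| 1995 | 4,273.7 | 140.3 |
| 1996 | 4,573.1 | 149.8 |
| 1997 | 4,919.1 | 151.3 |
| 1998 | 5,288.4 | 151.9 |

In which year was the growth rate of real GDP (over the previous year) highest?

1998

1995: real = 4273.7/1.403 = 3046.12; growth vs 1994 (2961.83) = 2.85%.
1996: real = 4573.1/1.498 = 3052.80; growth vs 1995 (3046.12) = 0.22%.
1997: real = 4919.1/1.513 = 3251.22; growth vs 1996 (3052.80) = 6.50%.
1998: real = 5288.4/1.519 = 3481.50; growth vs 1997 (3251.22) = 7.08%.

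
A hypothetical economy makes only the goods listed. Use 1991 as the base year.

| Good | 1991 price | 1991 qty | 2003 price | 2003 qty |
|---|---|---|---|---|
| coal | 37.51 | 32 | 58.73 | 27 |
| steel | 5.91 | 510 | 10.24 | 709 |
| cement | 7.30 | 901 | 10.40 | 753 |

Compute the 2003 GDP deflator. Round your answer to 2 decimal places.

155.86

Nominal GDP 2003 = 58.73·27 + 10.24·709 + 10.40·753 = 16677.07.
Real GDP 2003 (at 1991 prices) = 37.51·27 + 5.91·709 + 7.30·753 = 10699.86.
Deflator = Nominal/Real × 100 = 16677.07/10699.86 × 100 = 155.863.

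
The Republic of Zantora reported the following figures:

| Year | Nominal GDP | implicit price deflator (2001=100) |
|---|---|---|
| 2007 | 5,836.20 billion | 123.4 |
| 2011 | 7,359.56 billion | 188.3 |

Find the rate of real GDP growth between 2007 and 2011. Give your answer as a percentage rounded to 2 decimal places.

-17.36%

Deflate each year: 2007 → 5836.20/1.234 = 4729.50; 2011 → 7359.56/1.883 = 3908.42.
So real GDP changed by 3908.42/4729.50 − 1 = -0.1736, i.e. -17.36%.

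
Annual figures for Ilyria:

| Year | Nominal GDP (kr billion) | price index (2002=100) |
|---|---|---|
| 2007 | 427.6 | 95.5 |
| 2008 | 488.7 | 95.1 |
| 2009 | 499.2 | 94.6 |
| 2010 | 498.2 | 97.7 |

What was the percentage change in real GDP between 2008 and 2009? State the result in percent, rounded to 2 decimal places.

Real GDP 2008 = 488.7/0.951 = 513.88.
Real GDP 2009 = 499.2/0.946 = 527.70.
Change = 527.70/513.88 − 1 = 0.0269.

2.69%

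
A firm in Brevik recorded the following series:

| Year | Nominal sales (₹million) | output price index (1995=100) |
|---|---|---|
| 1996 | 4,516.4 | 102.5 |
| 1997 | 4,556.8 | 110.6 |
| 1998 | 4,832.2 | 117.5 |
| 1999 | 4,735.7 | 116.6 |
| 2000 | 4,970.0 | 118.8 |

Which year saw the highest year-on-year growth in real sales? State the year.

2000

1997: real = 4556.8/1.106 = 4120.07; growth vs 1996 (4406.24) = -6.49%.
1998: real = 4832.2/1.175 = 4112.51; growth vs 1997 (4120.07) = -0.18%.
1999: real = 4735.7/1.166 = 4061.49; growth vs 1998 (4112.51) = -1.24%.
2000: real = 4970.0/1.188 = 4183.50; growth vs 1999 (4061.49) = 3.00%.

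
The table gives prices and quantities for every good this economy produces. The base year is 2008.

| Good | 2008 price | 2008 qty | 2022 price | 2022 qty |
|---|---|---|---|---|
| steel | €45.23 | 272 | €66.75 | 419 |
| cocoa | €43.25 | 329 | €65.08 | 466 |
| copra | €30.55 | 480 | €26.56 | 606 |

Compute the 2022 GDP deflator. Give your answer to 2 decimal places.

Nominal GDP 2022 = 66.75·419 + 65.08·466 + 26.56·606 = 74390.89.
Real GDP 2022 (at 2008 prices) = 45.23·419 + 43.25·466 + 30.55·606 = 57619.17.
Deflator = Nominal/Real × 100 = 74390.89/57619.17 × 100 = 129.108.

129.11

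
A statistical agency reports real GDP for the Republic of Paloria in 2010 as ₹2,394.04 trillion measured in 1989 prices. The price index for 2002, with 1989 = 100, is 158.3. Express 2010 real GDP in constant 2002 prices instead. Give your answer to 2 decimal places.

Real GDP in 2002 prices = Real GDP in 1989 prices × (P_2002/P_1989) = 2394.04 × 1.583 = 3789.77.

₹3,789.77 trillion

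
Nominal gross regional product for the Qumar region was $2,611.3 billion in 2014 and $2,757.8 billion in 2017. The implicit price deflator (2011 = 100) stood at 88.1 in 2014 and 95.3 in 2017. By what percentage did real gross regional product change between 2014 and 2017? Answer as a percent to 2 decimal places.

Real gross regional product 2014 = 2611.3 / 0.881 = 2964.02.
Real gross regional product 2017 = 2757.8 / 0.953 = 2893.81.
Real growth = 2893.81 / 2964.02 − 1 = -0.0237.

-2.37%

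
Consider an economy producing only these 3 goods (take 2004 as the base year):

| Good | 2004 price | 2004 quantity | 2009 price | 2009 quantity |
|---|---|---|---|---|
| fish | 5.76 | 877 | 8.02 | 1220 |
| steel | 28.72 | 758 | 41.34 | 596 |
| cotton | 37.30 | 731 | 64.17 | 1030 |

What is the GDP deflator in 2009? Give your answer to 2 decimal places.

Nominal GDP 2009 = 8.02·1220 + 41.34·596 + 64.17·1030 = 100518.14.
Real GDP 2009 (at 2004 prices) = 5.76·1220 + 28.72·596 + 37.30·1030 = 62563.32.
Deflator = Nominal/Real × 100 = 100518.14/62563.32 × 100 = 160.666.

160.67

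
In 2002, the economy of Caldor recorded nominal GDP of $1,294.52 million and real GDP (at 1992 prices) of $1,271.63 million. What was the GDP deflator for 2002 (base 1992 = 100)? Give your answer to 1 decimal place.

GDP deflator = (Nominal / Real) × 100 = 1294.52 / 1271.63 × 100 = 101.80.

101.8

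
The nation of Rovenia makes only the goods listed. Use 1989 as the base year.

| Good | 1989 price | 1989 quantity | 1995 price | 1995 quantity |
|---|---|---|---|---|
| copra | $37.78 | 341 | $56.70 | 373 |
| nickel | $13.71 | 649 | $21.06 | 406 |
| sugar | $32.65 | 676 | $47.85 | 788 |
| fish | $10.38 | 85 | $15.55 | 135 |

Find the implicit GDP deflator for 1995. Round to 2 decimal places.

Nominal GDP 1995 = 56.70·373 + 21.06·406 + 47.85·788 + 15.55·135 = 69504.51.
Real GDP 1995 (at 1989 prices) = 37.78·373 + 13.71·406 + 32.65·788 + 10.38·135 = 46787.70.
Deflator = Nominal/Real × 100 = 69504.51/46787.70 × 100 = 148.553.

148.55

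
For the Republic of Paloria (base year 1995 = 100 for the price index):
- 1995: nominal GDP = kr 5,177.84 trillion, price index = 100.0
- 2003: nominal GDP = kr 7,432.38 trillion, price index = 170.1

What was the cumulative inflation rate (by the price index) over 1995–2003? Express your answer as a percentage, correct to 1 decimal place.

Price-level change = 170.1 / 100.0 − 1 = 0.7010.

70.1%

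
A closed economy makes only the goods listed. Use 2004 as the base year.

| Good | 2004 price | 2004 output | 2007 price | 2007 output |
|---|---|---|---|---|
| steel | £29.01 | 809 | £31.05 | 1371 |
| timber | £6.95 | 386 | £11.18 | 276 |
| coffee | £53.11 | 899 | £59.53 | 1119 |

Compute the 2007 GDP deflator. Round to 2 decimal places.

111.02

Nominal GDP 2007 = 31.05·1371 + 11.18·276 + 59.53·1119 = 112269.30.
Real GDP 2007 (at 2004 prices) = 29.01·1371 + 6.95·276 + 53.11·1119 = 101121.00.
Deflator = Nominal/Real × 100 = 112269.30/101121.00 × 100 = 111.025.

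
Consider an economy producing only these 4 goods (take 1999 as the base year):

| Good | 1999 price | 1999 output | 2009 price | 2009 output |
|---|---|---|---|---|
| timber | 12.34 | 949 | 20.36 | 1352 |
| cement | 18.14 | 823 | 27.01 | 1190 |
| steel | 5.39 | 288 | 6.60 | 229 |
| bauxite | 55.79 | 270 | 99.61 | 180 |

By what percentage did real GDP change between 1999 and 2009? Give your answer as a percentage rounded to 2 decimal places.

14.54%

Real GDP 1999 = Nominal GDP 1999 = 12.34·949 + 18.14·823 + 5.39·288 + 55.79·270 = 43255.50.
Real GDP 2009 (at 1999 prices) = 12.34·1352 + 18.14·1190 + 5.39·229 + 55.79·180 = 49546.79.
Real growth = 49546.79/43255.50 − 1 = 0.1454.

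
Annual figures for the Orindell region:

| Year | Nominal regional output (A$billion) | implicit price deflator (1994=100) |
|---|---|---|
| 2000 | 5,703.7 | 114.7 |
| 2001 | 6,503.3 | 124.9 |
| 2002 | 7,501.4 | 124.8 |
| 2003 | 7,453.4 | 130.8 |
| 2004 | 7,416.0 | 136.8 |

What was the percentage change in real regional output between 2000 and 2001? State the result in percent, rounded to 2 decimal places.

4.71%

Real regional output 2000 = 5703.7/1.147 = 4972.71.
Real regional output 2001 = 6503.3/1.249 = 5206.81.
Change = 5206.81/4972.71 − 1 = 0.0471.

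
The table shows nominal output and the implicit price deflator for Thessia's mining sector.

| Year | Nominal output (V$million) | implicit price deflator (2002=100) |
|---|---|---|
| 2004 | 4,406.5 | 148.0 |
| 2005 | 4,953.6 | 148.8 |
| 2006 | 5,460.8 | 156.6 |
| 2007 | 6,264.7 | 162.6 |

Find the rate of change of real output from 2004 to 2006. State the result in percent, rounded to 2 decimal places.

Real output 2004 = 4406.5/1.480 = 2977.36.
Real output 2006 = 5460.8/1.566 = 3487.10.
Change = 3487.10/2977.36 − 1 = 0.1712.

17.12%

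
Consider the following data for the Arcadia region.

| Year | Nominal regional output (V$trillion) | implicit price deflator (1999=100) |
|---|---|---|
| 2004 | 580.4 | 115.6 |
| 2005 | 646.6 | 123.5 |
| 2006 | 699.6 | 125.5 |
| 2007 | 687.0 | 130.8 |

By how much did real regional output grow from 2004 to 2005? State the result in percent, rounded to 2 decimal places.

4.28%

Real regional output 2004 = 580.4/1.156 = 502.08.
Real regional output 2005 = 646.6/1.235 = 523.56.
Change = 523.56/502.08 − 1 = 0.0428.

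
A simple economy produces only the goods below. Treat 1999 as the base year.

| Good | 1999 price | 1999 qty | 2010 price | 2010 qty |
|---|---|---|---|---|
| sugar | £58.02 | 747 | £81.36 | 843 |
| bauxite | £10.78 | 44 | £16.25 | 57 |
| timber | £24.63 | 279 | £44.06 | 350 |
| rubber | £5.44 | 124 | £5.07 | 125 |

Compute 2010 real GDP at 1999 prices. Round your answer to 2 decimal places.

£58825.82

Real GDP 2010 = Σ (p_1999 × q_2010) = 58.02·843 + 10.78·57 + 24.63·350 + 5.44·125 = 58825.82.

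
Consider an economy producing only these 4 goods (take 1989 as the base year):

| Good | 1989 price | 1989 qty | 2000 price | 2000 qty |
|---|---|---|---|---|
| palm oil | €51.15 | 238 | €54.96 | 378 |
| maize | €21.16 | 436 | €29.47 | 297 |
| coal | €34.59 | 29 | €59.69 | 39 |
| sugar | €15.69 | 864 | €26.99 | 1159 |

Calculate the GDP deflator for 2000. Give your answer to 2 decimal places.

139.83

Nominal GDP 2000 = 54.96·378 + 29.47·297 + 59.69·39 + 26.99·1159 = 63136.79.
Real GDP 2000 (at 1989 prices) = 51.15·378 + 21.16·297 + 34.59·39 + 15.69·1159 = 45152.94.
Deflator = Nominal/Real × 100 = 63136.79/45152.94 × 100 = 139.829.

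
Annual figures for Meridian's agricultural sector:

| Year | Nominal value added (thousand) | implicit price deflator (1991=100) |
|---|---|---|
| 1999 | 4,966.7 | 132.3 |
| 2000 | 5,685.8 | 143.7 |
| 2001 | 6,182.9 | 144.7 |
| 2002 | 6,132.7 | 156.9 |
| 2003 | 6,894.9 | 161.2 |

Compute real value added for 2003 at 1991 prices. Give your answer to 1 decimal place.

4,277.2 thousand

Real value added 2003 = 6894.9 / 1.612 = 4277.23.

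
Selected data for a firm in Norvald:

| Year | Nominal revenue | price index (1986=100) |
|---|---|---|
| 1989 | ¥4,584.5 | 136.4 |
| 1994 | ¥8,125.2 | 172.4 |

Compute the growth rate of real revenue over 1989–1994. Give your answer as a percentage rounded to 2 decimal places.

Deflate each year: 1989 → 4584.5/1.364 = 3361.07; 1994 → 8125.2/1.724 = 4712.99.
So real revenue changed by 4712.99/3361.07 − 1 = 0.4022, i.e. 40.22%.

40.22%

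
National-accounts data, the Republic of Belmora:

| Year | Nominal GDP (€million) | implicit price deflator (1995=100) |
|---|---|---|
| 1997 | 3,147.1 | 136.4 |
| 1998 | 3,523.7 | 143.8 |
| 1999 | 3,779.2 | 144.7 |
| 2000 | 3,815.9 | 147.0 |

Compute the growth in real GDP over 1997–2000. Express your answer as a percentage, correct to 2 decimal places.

Real GDP 1997 = 3147.1/1.364 = 2307.26.
Real GDP 2000 = 3815.9/1.470 = 2595.85.
Change = 2595.85/2307.26 − 1 = 0.1251.

12.51%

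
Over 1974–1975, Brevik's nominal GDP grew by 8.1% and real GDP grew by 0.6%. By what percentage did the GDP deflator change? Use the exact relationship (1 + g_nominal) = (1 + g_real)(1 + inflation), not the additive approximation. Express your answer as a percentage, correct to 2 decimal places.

(1 + g_nom) = (1 + g_real)(1 + π), so π = 1.0810 / 1.0060 − 1 = 0.07455.

7.46%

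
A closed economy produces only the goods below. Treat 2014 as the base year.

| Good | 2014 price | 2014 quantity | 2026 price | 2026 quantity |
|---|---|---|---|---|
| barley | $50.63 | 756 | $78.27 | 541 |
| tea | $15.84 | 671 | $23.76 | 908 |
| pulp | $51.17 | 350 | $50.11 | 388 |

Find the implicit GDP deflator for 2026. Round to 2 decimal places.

135.27

Nominal GDP 2026 = 78.27·541 + 23.76·908 + 50.11·388 = 83360.83.
Real GDP 2026 (at 2014 prices) = 50.63·541 + 15.84·908 + 51.17·388 = 61627.51.
Deflator = Nominal/Real × 100 = 83360.83/61627.51 × 100 = 135.266.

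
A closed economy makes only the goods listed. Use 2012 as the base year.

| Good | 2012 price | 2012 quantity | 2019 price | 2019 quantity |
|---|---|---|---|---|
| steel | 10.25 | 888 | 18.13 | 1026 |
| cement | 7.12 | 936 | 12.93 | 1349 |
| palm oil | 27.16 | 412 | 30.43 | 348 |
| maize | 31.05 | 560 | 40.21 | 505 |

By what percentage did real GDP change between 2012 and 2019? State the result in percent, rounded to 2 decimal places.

Real GDP 2012 = Nominal GDP 2012 = 10.25·888 + 7.12·936 + 27.16·412 + 31.05·560 = 44344.24.
Real GDP 2019 (at 2012 prices) = 10.25·1026 + 7.12·1349 + 27.16·348 + 31.05·505 = 45253.31.
Real growth = 45253.31/44344.24 − 1 = 0.0205.

2.05%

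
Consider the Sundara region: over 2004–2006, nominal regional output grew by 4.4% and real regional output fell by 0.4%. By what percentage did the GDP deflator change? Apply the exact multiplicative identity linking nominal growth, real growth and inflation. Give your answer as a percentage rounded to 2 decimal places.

4.82%

(1 + g_nom) = (1 + g_real)(1 + π), so π = 1.0440 / 0.9960 − 1 = 0.04819.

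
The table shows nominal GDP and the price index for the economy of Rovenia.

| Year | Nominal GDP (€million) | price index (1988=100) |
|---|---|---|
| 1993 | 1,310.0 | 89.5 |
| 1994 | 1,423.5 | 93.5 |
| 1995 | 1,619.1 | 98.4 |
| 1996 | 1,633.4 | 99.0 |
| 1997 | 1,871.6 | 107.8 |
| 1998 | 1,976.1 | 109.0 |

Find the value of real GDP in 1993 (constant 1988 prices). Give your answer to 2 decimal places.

€1,463.69 million

Real GDP 1993 = 1310.0 / 0.895 = 1463.69.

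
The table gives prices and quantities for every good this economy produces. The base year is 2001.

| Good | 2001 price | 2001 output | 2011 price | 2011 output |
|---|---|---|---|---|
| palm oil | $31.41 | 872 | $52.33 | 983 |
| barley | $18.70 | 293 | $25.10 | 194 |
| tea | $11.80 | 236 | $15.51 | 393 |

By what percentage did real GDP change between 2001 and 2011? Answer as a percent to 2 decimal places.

9.78%

Real GDP 2001 = Nominal GDP 2001 = 31.41·872 + 18.70·293 + 11.80·236 = 35653.42.
Real GDP 2011 (at 2001 prices) = 31.41·983 + 18.70·194 + 11.80·393 = 39141.23.
Real growth = 39141.23/35653.42 − 1 = 0.0978.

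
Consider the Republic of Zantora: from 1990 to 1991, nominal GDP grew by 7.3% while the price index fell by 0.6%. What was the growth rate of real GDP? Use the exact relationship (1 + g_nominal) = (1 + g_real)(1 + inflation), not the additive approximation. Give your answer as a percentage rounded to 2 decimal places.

(1 + g_nom) = (1 + g_real)(1 + π), so g_real = 1.0730 / 0.9940 − 1 = 0.07948.

7.95%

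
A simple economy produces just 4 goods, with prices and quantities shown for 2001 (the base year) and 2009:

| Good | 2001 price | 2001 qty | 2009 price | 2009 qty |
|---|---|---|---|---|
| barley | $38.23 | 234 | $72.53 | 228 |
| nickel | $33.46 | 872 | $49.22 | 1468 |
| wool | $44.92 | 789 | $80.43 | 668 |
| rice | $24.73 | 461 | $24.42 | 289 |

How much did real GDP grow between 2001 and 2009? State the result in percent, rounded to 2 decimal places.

Real GDP 2001 = Nominal GDP 2001 = 38.23·234 + 33.46·872 + 44.92·789 + 24.73·461 = 84965.35.
Real GDP 2009 (at 2001 prices) = 38.23·228 + 33.46·1468 + 44.92·668 + 24.73·289 = 94989.25.
Real growth = 94989.25/84965.35 − 1 = 0.1180.

11.80%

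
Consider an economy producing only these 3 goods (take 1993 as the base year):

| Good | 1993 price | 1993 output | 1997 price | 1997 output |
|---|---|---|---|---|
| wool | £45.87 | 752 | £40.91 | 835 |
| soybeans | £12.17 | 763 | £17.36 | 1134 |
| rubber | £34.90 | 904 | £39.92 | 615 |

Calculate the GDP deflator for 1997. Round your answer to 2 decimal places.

Nominal GDP 1997 = 40.91·835 + 17.36·1134 + 39.92·615 = 78396.89.
Real GDP 1997 (at 1993 prices) = 45.87·835 + 12.17·1134 + 34.90·615 = 73565.73.
Deflator = Nominal/Real × 100 = 78396.89/73565.73 × 100 = 106.567.

106.57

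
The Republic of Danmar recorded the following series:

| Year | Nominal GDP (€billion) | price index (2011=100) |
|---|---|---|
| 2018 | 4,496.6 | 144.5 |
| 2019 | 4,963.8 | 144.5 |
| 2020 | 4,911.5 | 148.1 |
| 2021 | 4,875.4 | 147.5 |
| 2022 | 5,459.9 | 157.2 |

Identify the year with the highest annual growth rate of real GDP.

2019

2019: real = 4963.8/1.445 = 3435.16; growth vs 2018 (3111.83) = 10.39%.
2020: real = 4911.5/1.481 = 3316.34; growth vs 2019 (3435.16) = -3.46%.
2021: real = 4875.4/1.475 = 3305.36; growth vs 2020 (3316.34) = -0.33%.
2022: real = 5459.9/1.572 = 3473.22; growth vs 2021 (3305.36) = 5.08%.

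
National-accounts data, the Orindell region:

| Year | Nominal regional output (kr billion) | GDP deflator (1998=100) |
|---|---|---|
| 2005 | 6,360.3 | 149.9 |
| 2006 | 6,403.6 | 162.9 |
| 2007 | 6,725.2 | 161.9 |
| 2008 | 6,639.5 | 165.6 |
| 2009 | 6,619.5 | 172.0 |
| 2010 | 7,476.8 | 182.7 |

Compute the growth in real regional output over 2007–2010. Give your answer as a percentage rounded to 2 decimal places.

Real regional output 2007 = 6725.2/1.619 = 4153.92.
Real regional output 2010 = 7476.8/1.827 = 4092.39.
Change = 4092.39/4153.92 − 1 = -0.0148.

-1.48%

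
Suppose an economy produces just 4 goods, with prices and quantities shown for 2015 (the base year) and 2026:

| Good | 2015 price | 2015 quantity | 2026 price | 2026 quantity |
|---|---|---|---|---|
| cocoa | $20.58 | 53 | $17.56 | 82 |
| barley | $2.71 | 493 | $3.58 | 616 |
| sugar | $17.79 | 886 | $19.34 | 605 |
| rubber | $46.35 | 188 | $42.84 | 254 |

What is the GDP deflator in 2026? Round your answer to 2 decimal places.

101.29

Nominal GDP 2026 = 17.56·82 + 3.58·616 + 19.34·605 + 42.84·254 = 26227.26.
Real GDP 2026 (at 2015 prices) = 20.58·82 + 2.71·616 + 17.79·605 + 46.35·254 = 25892.77.
Deflator = Nominal/Real × 100 = 26227.26/25892.77 × 100 = 101.292.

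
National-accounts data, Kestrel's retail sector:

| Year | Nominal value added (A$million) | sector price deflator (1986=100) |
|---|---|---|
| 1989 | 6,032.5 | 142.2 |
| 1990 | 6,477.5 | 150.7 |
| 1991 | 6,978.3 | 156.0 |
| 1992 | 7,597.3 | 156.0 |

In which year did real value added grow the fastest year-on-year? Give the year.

1992

1990: real = 6477.5/1.507 = 4298.27; growth vs 1989 (4242.26) = 1.32%.
1991: real = 6978.3/1.560 = 4473.27; growth vs 1990 (4298.27) = 4.07%.
1992: real = 7597.3/1.560 = 4870.06; growth vs 1991 (4473.27) = 8.87%.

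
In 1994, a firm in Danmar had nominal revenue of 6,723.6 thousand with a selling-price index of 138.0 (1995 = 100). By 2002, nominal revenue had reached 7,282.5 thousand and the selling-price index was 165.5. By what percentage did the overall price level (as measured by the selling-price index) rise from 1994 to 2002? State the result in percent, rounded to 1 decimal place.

19.9%

Price-level change = 165.5 / 138.0 − 1 = 0.1993.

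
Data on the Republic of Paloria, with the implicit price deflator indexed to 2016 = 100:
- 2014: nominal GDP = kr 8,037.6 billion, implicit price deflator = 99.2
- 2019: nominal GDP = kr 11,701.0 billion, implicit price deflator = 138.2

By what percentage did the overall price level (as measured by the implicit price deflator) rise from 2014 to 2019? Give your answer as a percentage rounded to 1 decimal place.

39.3%

Price-level change = 138.2 / 99.2 − 1 = 0.3931.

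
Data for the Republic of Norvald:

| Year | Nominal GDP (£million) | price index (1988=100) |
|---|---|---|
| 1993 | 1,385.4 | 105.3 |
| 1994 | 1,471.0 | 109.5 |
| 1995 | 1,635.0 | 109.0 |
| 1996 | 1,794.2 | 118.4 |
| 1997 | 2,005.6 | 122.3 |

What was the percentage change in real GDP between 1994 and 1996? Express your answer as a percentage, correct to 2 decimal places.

Real GDP 1994 = 1471.0/1.095 = 1343.38.
Real GDP 1996 = 1794.2/1.184 = 1515.37.
Change = 1515.37/1343.38 − 1 = 0.1280.

12.80%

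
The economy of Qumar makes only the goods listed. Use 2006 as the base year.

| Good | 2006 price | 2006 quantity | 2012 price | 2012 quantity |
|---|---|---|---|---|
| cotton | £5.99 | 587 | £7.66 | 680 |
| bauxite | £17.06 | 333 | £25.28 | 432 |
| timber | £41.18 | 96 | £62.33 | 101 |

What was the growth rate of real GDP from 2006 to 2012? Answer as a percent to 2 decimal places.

18.65%

Real GDP 2006 = Nominal GDP 2006 = 5.99·587 + 17.06·333 + 41.18·96 = 13150.39.
Real GDP 2012 (at 2006 prices) = 5.99·680 + 17.06·432 + 41.18·101 = 15602.30.
Real growth = 15602.30/13150.39 − 1 = 0.1865.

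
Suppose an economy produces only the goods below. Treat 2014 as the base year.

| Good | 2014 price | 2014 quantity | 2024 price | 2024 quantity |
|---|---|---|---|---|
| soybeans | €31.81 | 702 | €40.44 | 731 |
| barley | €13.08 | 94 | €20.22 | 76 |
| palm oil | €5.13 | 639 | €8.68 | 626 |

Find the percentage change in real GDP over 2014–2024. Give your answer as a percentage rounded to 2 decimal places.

Real GDP 2014 = Nominal GDP 2014 = 31.81·702 + 13.08·94 + 5.13·639 = 26838.21.
Real GDP 2024 (at 2014 prices) = 31.81·731 + 13.08·76 + 5.13·626 = 27458.57.
Real growth = 27458.57/26838.21 − 1 = 0.0231.

2.31%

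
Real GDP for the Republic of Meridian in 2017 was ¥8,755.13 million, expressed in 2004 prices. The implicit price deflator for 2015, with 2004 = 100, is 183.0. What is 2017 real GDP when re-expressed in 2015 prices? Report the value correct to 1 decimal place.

¥16,021.9 million

Real GDP in 2015 prices = Real GDP in 2004 prices × (P_2015/P_2004) = 8755.13 × 1.830 = 16021.89.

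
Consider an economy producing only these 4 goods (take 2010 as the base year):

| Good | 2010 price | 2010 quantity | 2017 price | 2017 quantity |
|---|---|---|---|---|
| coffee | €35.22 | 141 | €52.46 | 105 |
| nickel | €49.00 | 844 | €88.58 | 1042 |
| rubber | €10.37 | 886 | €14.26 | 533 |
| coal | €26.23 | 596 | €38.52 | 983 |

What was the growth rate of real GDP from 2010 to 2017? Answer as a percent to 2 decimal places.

Real GDP 2010 = Nominal GDP 2010 = 35.22·141 + 49.00·844 + 10.37·886 + 26.23·596 = 71142.92.
Real GDP 2017 (at 2010 prices) = 35.22·105 + 49.00·1042 + 10.37·533 + 26.23·983 = 86067.40.
Real growth = 86067.40/71142.92 − 1 = 0.2098.

20.98%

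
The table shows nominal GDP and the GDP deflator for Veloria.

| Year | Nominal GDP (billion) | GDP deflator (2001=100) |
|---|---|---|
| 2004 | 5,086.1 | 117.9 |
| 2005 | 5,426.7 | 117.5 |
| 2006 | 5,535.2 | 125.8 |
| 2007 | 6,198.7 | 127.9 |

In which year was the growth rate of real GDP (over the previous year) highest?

2007

2005: real = 5426.7/1.175 = 4618.47; growth vs 2004 (4313.91) = 7.06%.
2006: real = 5535.2/1.258 = 4400.00; growth vs 2005 (4618.47) = -4.73%.
2007: real = 6198.7/1.279 = 4846.52; growth vs 2006 (4400.00) = 10.15%.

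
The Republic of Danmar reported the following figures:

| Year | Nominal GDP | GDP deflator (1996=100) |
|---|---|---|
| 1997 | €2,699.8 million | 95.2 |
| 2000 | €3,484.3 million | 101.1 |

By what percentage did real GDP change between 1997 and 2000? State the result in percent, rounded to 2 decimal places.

21.53%

Real GDP 1997 = 2699.8 / 0.952 = 2835.92.
Real GDP 2000 = 3484.3 / 1.011 = 3446.39.
Real growth = 3446.39 / 2835.92 − 1 = 0.2153.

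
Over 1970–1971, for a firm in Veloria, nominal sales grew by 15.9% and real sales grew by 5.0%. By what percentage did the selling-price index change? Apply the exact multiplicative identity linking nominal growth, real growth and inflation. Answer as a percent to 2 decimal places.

(1 + g_nom) = (1 + g_real)(1 + π), so π = 1.1590 / 1.0500 − 1 = 0.10381.

10.38%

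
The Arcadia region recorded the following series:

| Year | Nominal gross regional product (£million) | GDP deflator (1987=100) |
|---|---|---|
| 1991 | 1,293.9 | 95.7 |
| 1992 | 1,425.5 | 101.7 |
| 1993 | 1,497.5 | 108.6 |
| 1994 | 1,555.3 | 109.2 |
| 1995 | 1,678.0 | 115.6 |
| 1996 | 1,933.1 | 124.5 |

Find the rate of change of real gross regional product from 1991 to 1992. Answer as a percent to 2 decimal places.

Real gross regional product 1991 = 1293.9/0.957 = 1352.04.
Real gross regional product 1992 = 1425.5/1.017 = 1401.67.
Change = 1401.67/1352.04 − 1 = 0.0367.

3.67%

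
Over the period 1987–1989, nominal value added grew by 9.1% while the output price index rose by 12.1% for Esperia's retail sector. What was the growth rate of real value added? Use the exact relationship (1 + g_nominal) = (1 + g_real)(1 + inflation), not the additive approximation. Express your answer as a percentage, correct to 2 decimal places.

-2.68%

(1 + g_nom) = (1 + g_real)(1 + π), so g_real = 1.0910 / 1.1210 − 1 = -0.02676.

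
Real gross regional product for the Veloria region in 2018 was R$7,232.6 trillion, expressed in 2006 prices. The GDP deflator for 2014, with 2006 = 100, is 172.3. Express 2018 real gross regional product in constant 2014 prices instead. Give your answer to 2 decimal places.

R$12,461.77 trillion

Real gross regional product in 2014 prices = Real gross regional product in 2006 prices × (P_2014/P_2006) = 7232.6 × 1.723 = 12461.77.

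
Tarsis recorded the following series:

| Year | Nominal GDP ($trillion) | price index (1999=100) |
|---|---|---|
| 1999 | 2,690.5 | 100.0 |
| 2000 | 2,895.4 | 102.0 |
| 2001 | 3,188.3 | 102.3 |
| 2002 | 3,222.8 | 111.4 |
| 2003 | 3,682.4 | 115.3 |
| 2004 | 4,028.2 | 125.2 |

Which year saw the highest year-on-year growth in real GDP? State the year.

2000: real = 2895.4/1.020 = 2838.63; growth vs 1999 (2690.50) = 5.51%.
2001: real = 3188.3/1.023 = 3116.62; growth vs 2000 (2838.63) = 9.79%.
2002: real = 3222.8/1.114 = 2893.00; growth vs 2001 (3116.62) = -7.18%.
2003: real = 3682.4/1.153 = 3193.76; growth vs 2002 (2893.00) = 10.40%.
2004: real = 4028.2/1.252 = 3217.41; growth vs 2003 (3193.76) = 0.74%.

2003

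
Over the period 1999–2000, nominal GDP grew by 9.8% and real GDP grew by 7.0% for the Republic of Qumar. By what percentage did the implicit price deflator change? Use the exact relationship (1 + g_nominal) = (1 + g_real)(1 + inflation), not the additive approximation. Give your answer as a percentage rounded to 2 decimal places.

(1 + g_nom) = (1 + g_real)(1 + π), so π = 1.0980 / 1.0700 − 1 = 0.02617.

2.62%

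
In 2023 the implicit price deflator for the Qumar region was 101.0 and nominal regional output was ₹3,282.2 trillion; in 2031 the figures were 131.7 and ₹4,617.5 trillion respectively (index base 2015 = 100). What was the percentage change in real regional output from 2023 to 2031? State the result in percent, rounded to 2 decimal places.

Real regional output 2023 = 3282.2 / 1.010 = 3249.70.
Real regional output 2031 = 4617.5 / 1.317 = 3506.07.
Real growth = 3506.07 / 3249.70 − 1 = 0.0789.

7.89%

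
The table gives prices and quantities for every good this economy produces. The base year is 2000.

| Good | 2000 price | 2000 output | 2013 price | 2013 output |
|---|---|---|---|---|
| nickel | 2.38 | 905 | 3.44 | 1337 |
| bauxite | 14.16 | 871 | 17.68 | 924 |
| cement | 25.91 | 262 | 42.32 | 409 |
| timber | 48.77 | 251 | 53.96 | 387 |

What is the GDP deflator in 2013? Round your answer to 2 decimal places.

129.28

Nominal GDP 2013 = 3.44·1337 + 17.68·924 + 42.32·409 + 53.96·387 = 59127.00.
Real GDP 2013 (at 2000 prices) = 2.38·1337 + 14.16·924 + 25.91·409 + 48.77·387 = 45737.08.
Deflator = Nominal/Real × 100 = 59127.00/45737.08 × 100 = 129.276.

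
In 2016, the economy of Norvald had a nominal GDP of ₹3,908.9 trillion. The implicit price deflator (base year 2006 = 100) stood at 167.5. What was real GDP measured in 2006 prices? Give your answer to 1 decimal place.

₹2,333.7 trillion

Real GDP = Nominal / (implicit price deflator/100) = 3908.9 / 1.675 = 2333.67.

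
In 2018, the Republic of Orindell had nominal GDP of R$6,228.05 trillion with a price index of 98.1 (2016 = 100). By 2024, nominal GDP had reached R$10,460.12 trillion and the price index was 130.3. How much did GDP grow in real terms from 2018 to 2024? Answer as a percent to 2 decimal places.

Deflate each year: 2018 → 6228.05/0.981 = 6348.67; 2024 → 10460.12/1.303 = 8027.72.
So real GDP changed by 8027.72/6348.67 − 1 = 0.2645, i.e. 26.45%.

26.45%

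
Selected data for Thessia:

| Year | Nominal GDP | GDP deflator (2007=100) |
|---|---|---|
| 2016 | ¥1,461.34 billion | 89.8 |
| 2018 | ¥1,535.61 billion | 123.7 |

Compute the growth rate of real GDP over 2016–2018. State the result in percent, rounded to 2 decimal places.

Real GDP 2016 = 1461.34 / 0.898 = 1627.33.
Real GDP 2018 = 1535.61 / 1.237 = 1241.40.
Real growth = 1241.40 / 1627.33 − 1 = -0.2372.

-23.72%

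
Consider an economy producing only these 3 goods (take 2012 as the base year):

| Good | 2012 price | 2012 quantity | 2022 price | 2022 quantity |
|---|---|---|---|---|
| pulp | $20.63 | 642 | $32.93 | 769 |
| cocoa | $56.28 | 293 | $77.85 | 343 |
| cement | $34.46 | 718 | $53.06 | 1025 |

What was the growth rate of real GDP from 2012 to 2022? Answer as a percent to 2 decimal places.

29.39%

Real GDP 2012 = Nominal GDP 2012 = 20.63·642 + 56.28·293 + 34.46·718 = 54476.78.
Real GDP 2022 (at 2012 prices) = 20.63·769 + 56.28·343 + 34.46·1025 = 70490.01.
Real growth = 70490.01/54476.78 − 1 = 0.2939.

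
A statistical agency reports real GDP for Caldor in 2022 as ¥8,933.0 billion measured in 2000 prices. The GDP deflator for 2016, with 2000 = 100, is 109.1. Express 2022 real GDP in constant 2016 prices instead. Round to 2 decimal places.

¥9,745.90 billion

Real GDP in 2016 prices = Real GDP in 2000 prices × (P_2016/P_2000) = 8933.0 × 1.091 = 9745.90.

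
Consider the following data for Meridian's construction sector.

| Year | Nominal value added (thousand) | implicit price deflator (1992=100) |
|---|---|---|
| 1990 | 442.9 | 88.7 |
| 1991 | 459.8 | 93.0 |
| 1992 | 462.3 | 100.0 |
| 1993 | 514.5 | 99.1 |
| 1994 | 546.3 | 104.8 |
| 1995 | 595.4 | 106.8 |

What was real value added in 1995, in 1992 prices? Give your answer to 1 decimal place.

Real value added 1995 = 595.4 / 1.068 = 557.49.

557.5 thousand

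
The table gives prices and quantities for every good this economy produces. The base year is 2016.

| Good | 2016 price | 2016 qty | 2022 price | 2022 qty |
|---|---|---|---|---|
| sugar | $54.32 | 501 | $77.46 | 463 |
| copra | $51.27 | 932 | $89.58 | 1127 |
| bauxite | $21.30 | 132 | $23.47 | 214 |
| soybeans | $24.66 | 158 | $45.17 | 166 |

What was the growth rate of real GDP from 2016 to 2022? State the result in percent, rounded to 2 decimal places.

12.09%

Real GDP 2016 = Nominal GDP 2016 = 54.32·501 + 51.27·932 + 21.30·132 + 24.66·158 = 81705.84.
Real GDP 2022 (at 2016 prices) = 54.32·463 + 51.27·1127 + 21.30·214 + 24.66·166 = 91583.21.
Real growth = 91583.21/81705.84 − 1 = 0.1209.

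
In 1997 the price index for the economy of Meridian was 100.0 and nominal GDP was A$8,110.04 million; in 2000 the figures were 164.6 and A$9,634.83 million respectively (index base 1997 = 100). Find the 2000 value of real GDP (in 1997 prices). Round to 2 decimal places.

Real GDP = Nominal / (price index/100) = 9634.83 / 1.646 = 5853.48.

A$5,853.48 million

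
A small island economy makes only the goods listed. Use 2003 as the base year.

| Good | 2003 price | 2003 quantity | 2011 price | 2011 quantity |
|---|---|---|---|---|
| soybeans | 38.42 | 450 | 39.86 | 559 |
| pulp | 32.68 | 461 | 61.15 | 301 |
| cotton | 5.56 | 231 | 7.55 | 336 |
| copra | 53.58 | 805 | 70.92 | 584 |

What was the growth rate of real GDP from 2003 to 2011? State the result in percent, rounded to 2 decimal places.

-16.02%

Real GDP 2003 = Nominal GDP 2003 = 38.42·450 + 32.68·461 + 5.56·231 + 53.58·805 = 76770.74.
Real GDP 2011 (at 2003 prices) = 38.42·559 + 32.68·301 + 5.56·336 + 53.58·584 = 64472.34.
Real growth = 64472.34/76770.74 − 1 = -0.1602.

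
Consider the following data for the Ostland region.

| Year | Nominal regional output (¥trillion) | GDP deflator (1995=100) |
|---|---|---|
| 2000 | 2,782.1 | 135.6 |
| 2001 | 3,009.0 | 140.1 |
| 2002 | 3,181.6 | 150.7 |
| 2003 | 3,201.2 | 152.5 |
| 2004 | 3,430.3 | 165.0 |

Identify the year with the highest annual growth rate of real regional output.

2001

2001: real = 3009.0/1.401 = 2147.75; growth vs 2000 (2051.70) = 4.68%.
2002: real = 3181.6/1.507 = 2111.21; growth vs 2001 (2147.75) = -1.70%.
2003: real = 3201.2/1.525 = 2099.15; growth vs 2002 (2111.21) = -0.57%.
2004: real = 3430.3/1.650 = 2078.97; growth vs 2003 (2099.15) = -0.96%.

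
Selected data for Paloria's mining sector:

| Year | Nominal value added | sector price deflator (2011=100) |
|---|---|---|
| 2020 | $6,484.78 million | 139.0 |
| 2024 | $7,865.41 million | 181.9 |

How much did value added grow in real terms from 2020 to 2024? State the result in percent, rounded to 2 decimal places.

Deflate each year: 2020 → 6484.78/1.390 = 4665.31; 2024 → 7865.41/1.819 = 4324.03.
So real value added changed by 4324.03/4665.31 − 1 = -0.0732, i.e. -7.32%.

-7.32%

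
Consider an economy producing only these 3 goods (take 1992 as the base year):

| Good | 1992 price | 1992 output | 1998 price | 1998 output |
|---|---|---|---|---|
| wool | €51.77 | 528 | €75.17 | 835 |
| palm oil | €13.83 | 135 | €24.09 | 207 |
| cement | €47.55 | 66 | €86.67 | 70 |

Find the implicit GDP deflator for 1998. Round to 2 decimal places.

149.38

Nominal GDP 1998 = 75.17·835 + 24.09·207 + 86.67·70 = 73820.48.
Real GDP 1998 (at 1992 prices) = 51.77·835 + 13.83·207 + 47.55·70 = 49419.26.
Deflator = Nominal/Real × 100 = 73820.48/49419.26 × 100 = 149.376.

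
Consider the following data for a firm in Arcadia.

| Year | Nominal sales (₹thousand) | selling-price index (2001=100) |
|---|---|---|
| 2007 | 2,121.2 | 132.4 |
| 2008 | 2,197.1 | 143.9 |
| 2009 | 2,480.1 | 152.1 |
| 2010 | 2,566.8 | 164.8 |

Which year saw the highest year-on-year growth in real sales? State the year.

2009

2008: real = 2197.1/1.439 = 1526.82; growth vs 2007 (1602.11) = -4.70%.
2009: real = 2480.1/1.521 = 1630.57; growth vs 2008 (1526.82) = 6.80%.
2010: real = 2566.8/1.648 = 1557.52; growth vs 2009 (1630.57) = -4.48%.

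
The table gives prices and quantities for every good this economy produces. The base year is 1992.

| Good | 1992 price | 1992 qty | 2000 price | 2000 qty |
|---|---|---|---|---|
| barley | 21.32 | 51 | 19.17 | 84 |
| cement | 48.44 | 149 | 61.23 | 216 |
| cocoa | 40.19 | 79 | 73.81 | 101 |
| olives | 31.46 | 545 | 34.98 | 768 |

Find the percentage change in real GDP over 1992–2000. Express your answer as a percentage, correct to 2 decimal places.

Real GDP 1992 = Nominal GDP 1992 = 21.32·51 + 48.44·149 + 40.19·79 + 31.46·545 = 28625.59.
Real GDP 2000 (at 1992 prices) = 21.32·84 + 48.44·216 + 40.19·101 + 31.46·768 = 40474.39.
Real growth = 40474.39/28625.59 − 1 = 0.4139.

41.39%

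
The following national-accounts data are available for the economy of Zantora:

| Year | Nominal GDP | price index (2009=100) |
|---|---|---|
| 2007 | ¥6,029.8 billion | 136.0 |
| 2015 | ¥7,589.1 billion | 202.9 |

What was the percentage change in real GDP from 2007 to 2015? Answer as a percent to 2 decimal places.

Deflate each year: 2007 → 6029.8/1.360 = 4433.68; 2015 → 7589.1/2.029 = 3740.32.
So real GDP changed by 3740.32/4433.68 − 1 = -0.1564, i.e. -15.64%.

-15.64%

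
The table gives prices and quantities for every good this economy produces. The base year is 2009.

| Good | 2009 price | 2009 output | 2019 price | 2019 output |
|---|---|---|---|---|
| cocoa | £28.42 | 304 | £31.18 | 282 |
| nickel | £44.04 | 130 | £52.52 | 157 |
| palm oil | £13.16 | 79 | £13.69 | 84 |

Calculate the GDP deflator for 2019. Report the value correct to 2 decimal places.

113.44

Nominal GDP 2019 = 31.18·282 + 52.52·157 + 13.69·84 = 18188.36.
Real GDP 2019 (at 2009 prices) = 28.42·282 + 44.04·157 + 13.16·84 = 16034.16.
Deflator = Nominal/Real × 100 = 18188.36/16034.16 × 100 = 113.435.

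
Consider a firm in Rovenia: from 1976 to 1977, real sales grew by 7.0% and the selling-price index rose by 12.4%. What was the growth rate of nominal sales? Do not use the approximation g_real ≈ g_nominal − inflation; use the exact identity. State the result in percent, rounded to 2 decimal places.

20.27%

(1 + g_nom) = (1 + g_real)(1 + π) = 1.0700 × 1.1240 = 1.20268.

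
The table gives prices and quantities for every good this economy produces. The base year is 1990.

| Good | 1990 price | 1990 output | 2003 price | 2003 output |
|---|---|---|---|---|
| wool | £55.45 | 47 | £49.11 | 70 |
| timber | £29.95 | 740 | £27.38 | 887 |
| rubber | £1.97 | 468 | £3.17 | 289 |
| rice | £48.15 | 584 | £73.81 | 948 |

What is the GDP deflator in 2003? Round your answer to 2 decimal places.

128.63

Nominal GDP 2003 = 49.11·70 + 27.38·887 + 3.17·289 + 73.81·948 = 98611.77.
Real GDP 2003 (at 1990 prices) = 55.45·70 + 29.95·887 + 1.97·289 + 48.15·948 = 76662.68.
Deflator = Nominal/Real × 100 = 98611.77/76662.68 × 100 = 128.631.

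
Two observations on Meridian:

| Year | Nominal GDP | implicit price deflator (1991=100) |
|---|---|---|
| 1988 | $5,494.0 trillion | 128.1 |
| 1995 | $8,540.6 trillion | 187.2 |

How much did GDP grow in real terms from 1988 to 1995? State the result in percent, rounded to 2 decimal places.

6.38%

Real GDP 1988 = 5494.0 / 1.281 = 4288.84.
Real GDP 1995 = 8540.6 / 1.872 = 4562.29.
Real growth = 4562.29 / 4288.84 − 1 = 0.0638.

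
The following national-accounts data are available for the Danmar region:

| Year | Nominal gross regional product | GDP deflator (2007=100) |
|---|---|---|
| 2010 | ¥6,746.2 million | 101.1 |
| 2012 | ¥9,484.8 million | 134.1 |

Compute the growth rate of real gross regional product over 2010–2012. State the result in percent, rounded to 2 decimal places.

Real gross regional product 2010 = 6746.2 / 1.011 = 6672.80.
Real gross regional product 2012 = 9484.8 / 1.341 = 7072.93.
Real growth = 7072.93 / 6672.80 − 1 = 0.0600.

6.00%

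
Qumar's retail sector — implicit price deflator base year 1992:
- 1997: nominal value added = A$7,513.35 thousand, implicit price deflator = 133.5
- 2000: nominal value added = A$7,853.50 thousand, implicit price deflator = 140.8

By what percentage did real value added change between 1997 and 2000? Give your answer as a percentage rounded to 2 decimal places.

Real value added 1997 = 7513.35 / 1.335 = 5627.98.
Real value added 2000 = 7853.50 / 1.408 = 5577.77.
Real growth = 5577.77 / 5627.98 − 1 = -0.0089.

-0.89%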